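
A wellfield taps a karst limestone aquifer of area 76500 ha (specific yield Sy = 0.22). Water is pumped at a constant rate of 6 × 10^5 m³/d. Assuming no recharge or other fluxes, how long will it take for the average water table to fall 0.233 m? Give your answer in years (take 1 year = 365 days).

t ≈ 0.179 years

A = 76500 ha = 7.65 × 10^8 m²
ΔV = Sy × A × Δh = 0.22 × 7.65 × 10^8 × 0.233 = 3.921 × 10^7 m³
t = ΔV / Q = 3.921 × 10^7 m³ / 6 × 10^5 m³/d = 65.36 d
t = 65.36 d ≈ 0.1791 years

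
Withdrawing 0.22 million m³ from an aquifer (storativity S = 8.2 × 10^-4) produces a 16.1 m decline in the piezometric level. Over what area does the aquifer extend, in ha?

A ≈ 1670 ha

ΔV = 0.22 million m³ = 2.2 × 10^5 m³
A = ΔV / (S × Δh) = 2.2 × 10^5 / (8.2 × 10^-4 × 16.1) = 1.666 × 10^7 m²
A = 1.666 × 10^7 m² = 1666 ha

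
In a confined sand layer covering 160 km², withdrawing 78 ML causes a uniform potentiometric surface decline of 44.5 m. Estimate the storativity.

A = 160 km² = 1.6 × 10^8 m²
ΔV = 78 ML = 78000 m³
S = ΔV / (A × Δh) = 78000 m³ / (1.6 × 10^8 m² × 44.5 m) = 1.096 × 10^-5

S ≈ 1.1 × 10^-5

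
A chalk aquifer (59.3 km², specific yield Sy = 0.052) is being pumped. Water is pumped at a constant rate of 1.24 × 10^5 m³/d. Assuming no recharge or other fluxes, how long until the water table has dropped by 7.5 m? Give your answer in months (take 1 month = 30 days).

t ≈ 6.22 months

A = 59.3 km² = 5.93 × 10^7 m²
ΔV = Sy × A × Δh = 0.052 × 5.93 × 10^7 × 7.5 = 2.313 × 10^7 m³
t = ΔV / Q = 2.313 × 10^7 m³ / 1.24 × 10^5 m³/d = 186.5 d
t = 186.5 d ≈ 6.217 months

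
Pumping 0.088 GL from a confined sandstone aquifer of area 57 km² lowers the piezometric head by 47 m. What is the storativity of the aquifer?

A = 57 km² = 5.7 × 10^7 m²
ΔV = 0.088 GL = 88000 m³
S = ΔV / (A × Δh) = 88000 m³ / (5.7 × 10^7 m² × 47 m) = 3.285 × 10^-5

S ≈ 3.3 × 10^-5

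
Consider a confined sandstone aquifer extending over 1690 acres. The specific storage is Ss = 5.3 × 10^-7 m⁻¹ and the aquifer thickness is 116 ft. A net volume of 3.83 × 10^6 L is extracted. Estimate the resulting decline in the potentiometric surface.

Δh ≈ 29.9 m

b = 116 ft = 35.36 m
S = Ss × b = 5.3 × 10^-7 m⁻¹ × 35.36 m = 1.874 × 10^-5
A = 1690 acres = 6.839 × 10^6 m²
ΔV = 3.83 × 10^6 L = 3830 m³
Δh = ΔV / (S × A) = 3830 m³ / (1.874 × 10^-5 × 6.839 × 10^6 m²) = 29.88 m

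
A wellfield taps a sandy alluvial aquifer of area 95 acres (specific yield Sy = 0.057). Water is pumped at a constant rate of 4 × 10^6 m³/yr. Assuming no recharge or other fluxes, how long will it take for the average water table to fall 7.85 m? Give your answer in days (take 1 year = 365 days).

A = 95 acres = 3.845 × 10^5 m²
ΔV = Sy × A × Δh = 0.057 × 3.845 × 10^5 × 7.85 = 1.72 × 10^5 m³
Q = 4 × 10^6 m³/yr = 10960 m³/d
t = ΔV / Q = 1.72 × 10^5 m³ / 10960 m³/d = 15.7 d

t ≈ 15.7 days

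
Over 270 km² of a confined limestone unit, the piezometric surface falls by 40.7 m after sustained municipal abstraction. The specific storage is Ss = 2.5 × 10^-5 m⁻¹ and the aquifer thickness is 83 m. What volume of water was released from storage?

S = Ss × b = 2.5 × 10^-5 m⁻¹ × 83 m = 2.075 × 10^-3
A = 270 km² = 2.7 × 10^8 m²
ΔV = S × A × Δh = 0.002075 × 2.7 × 10^8 m² × 40.7 m = 2.28 × 10^7 m³

ΔV ≈ 2.28 × 10^7 m³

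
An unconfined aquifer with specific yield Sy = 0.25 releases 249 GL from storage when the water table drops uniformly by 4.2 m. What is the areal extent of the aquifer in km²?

A ≈ 237 km²

ΔV = 249 GL = 2.49 × 10^8 m³
A = ΔV / (Sy × Δh) = 2.49 × 10^8 / (0.25 × 4.2) = 2.371 × 10^8 m²
A = 2.371 × 10^8 m² = 237.1 km²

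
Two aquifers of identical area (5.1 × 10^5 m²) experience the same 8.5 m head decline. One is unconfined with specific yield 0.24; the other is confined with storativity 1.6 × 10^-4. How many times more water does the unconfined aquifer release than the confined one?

ΔV_u / ΔV_c ≈ 1500

Unconfined: ΔV_u = Sy × A × Δh = 0.24 × 5.1 × 10^5 × 8.5 = 1.04 × 10^6 m³
Confined: ΔV_c = S × A × Δh = 1.6 × 10^-4 × 5.1 × 10^5 × 8.5 = 693.6 m³
Ratio = ΔV_u / ΔV_c = Sy / S = 0.24 / 1.6 × 10^-4 = 1500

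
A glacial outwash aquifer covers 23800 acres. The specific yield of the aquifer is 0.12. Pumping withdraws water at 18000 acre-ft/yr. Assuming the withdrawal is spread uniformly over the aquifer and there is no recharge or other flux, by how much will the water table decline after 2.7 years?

A = 23800 acres = 9.632 × 10^7 m²
Q = 18000 acre-ft/yr = 60830 m³/d
t = 2.7 years = 985.5 d
ΔV = Q × t = 60830 m³/d × 985.5 d = 5.995 × 10^7 m³
Δh = ΔV / (Sy × A) = 5.995 × 10^7 / (0.12 × 9.632 × 10^7) = 5.187 m

Δh ≈ 5.19 m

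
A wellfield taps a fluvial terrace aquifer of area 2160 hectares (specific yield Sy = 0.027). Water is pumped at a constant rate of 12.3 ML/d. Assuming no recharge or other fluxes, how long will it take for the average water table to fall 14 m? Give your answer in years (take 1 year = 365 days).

A = 2160 hectares = 2.16 × 10^7 m²
ΔV = Sy × A × Δh = 0.027 × 2.16 × 10^7 × 14 = 8.165 × 10^6 m³
Q = 12.3 ML/d = 12300 m³/d
t = ΔV / Q = 8.165 × 10^6 m³ / 12300 m³/d = 663.8 d
t = 663.8 d ≈ 1.819 years

t ≈ 1.82 years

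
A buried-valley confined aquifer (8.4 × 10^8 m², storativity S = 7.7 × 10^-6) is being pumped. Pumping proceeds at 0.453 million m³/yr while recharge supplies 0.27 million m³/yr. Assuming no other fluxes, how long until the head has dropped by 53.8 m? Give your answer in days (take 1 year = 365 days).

t ≈ 694 days

ΔV = S × A × Δh = 7.7 × 10^-6 × 8.4 × 10^8 × 53.8 = 3.48 × 10^5 m³
Net withdrawal = 0.453 − 0.27 = 0.183 million m³/yr = 501.4 m³/d
t = ΔV / Q = 3.48 × 10^5 m³ / 501.4 m³/d = 694.1 d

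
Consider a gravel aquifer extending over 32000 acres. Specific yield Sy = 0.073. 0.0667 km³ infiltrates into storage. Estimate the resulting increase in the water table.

A = 32000 acres = 1.295 × 10^8 m²
ΔV = 0.0667 km³ = 6.67 × 10^7 m³
Δh = ΔV / (Sy × A) = 6.67 × 10^7 m³ / (0.073 × 1.295 × 10^8 m²) = 7.056 m

Δh ≈ 7.06 m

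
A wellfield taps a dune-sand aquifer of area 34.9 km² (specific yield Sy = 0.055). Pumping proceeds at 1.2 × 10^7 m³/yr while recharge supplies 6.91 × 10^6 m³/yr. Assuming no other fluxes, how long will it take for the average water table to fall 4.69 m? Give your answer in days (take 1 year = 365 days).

t ≈ 646 days

A = 34.9 km² = 3.49 × 10^7 m²
ΔV = Sy × A × Δh = 0.055 × 3.49 × 10^7 × 4.69 = 9.002 × 10^6 m³
Net withdrawal = 1.2 × 10^7 − 6.91 × 10^6 = 5.09 × 10^6 m³/yr = 13950 m³/d
t = ΔV / Q = 9.002 × 10^6 m³ / 13950 m³/d = 645.6 d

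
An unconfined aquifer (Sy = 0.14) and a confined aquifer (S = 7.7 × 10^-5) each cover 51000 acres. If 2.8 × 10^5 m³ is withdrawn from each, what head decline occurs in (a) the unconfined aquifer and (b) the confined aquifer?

A = 51000 acres = 2.064 × 10^8 m²
Unconfined: Δh_u = ΔV/(Sy·A) = 2.8 × 10^5/(0.14 × 2.064 × 10^8) = 0.00969 m
Confined: Δh_c = ΔV/(S·A) = 2.8 × 10^5/(7.7 × 10^-5 × 2.064 × 10^8) = 17.62 m

Δh_u ≈ 0.00969 m; Δh_c ≈ 17.6 m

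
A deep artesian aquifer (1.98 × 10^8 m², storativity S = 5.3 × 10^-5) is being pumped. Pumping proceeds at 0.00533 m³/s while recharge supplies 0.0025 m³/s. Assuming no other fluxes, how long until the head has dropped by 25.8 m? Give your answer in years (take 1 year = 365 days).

t ≈ 3.03 years

ΔV = S × A × Δh = 5.3 × 10^-5 × 1.98 × 10^8 × 25.8 = 2.707 × 10^5 m³
Net withdrawal = 0.00533 − 0.0025 = 0.00283 m³/s = 244.5 m³/d
t = ΔV / Q = 2.707 × 10^5 m³ / 244.5 m³/d = 1107 d
t = 1107 d ≈ 3.034 years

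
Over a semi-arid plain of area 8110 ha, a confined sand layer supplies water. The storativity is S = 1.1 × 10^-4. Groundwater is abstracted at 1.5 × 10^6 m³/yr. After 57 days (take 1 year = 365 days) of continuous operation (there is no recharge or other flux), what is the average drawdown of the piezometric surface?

A = 8110 ha = 8.11 × 10^7 m²
Q = 1.5 × 10^6 m³/yr = 4110 m³/d
ΔV = Q × t = 4110 m³/d × 57 d = 2.342 × 10^5 m³
Δh = ΔV / (S × A) = 2.342 × 10^5 / (1.1 × 10^-4 × 8.11 × 10^7) = 26.26 m

Δh ≈ 26.3 m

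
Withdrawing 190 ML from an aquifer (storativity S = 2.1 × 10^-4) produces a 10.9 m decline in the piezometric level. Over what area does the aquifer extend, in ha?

ΔV = 190 ML = 1.9 × 10^5 m³
A = ΔV / (S × Δh) = 1.9 × 10^5 / (2.1 × 10^-4 × 10.9) = 8.301 × 10^7 m²
A = 8.301 × 10^7 m² = 8301 ha

A ≈ 8300 ha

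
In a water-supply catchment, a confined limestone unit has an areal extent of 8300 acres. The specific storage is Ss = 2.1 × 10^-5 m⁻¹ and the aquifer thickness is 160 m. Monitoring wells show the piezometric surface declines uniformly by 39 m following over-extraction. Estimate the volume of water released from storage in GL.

S = Ss × b = 2.1 × 10^-5 m⁻¹ × 160 m = 3.36 × 10^-3
A = 8300 acres = 3.359 × 10^7 m²
ΔV = S × A × Δh = 0.00336 × 3.359 × 10^7 m² × 39 m = 4.401 × 10^6 m³
ΔV = 4.401 × 10^6 m³ = 4.401 GL

ΔV ≈ 4.4 GL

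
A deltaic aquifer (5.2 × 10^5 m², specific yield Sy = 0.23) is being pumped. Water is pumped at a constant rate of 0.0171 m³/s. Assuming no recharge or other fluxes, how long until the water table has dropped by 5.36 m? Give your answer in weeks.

ΔV = Sy × A × Δh = 0.23 × 5.2 × 10^5 × 5.36 = 6.411 × 10^5 m³
Q = 0.0171 m³/s = 1477 m³/d
t = ΔV / Q = 6.411 × 10^5 m³ / 1477 m³/d = 433.9 d
t = 433.9 d ≈ 61.99 weeks

t ≈ 62 weeks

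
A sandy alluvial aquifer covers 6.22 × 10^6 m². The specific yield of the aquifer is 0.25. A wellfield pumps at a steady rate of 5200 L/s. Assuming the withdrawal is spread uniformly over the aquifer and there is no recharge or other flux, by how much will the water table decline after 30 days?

Δh ≈ 8.67 m

Q = 5200 L/s = 4.493 × 10^5 m³/d
ΔV = Q × t = 4.493 × 10^5 m³/d × 30 d = 1.348 × 10^7 m³
Δh = ΔV / (Sy × A) = 1.348 × 10^7 / (0.25 × 6.22 × 10^6) = 8.668 m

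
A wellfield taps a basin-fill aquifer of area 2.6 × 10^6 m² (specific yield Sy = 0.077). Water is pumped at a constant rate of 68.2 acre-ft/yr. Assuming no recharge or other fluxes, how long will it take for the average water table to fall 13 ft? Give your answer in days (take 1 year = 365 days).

Δh = 13 ft = 3.962 m
ΔV = Sy × A × Δh = 0.077 × 2.6 × 10^6 × 3.962 = 7.933 × 10^5 m³
Q = 68.2 acre-ft/yr = 230.5 m³/d
t = ΔV / Q = 7.933 × 10^5 m³ / 230.5 m³/d = 3442 d

t ≈ 3440 days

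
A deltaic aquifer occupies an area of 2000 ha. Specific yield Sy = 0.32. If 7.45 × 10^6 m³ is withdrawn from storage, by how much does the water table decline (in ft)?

A = 2000 ha = 2 × 10^7 m²
Δh = ΔV / (Sy × A) = 7.45 × 10^6 m³ / (0.32 × 2 × 10^7 m²) = 1.164 m
Δh = 1.164 m = 3.819 ft

Δh ≈ 3.82 ft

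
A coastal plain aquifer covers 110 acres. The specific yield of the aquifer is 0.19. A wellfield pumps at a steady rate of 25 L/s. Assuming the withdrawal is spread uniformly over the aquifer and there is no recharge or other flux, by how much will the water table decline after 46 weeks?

A = 110 acres = 4.452 × 10^5 m²
Q = 25 L/s = 2160 m³/d
t = 46 weeks = 322 d
ΔV = Q × t = 2160 m³/d × 322 d = 6.955 × 10^5 m³
Δh = ΔV / (Sy × A) = 6.955 × 10^5 / (0.19 × 4.452 × 10^5) = 8.223 m

Δh ≈ 8.22 m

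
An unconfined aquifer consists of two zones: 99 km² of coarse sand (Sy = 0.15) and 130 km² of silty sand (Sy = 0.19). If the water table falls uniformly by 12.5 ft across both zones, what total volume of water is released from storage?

A₁ = 99 km² = 9.9 × 10^7 m²; A₂ = 130 km² = 1.3 × 10^8 m²
Δh = 12.5 ft = 3.81 m
ΔV₁ = 0.15 × 9.9 × 10^7 × 3.81 = 5.658 × 10^7 m³
ΔV₂ = 0.19 × 1.3 × 10^8 × 3.81 = 9.411 × 10^7 m³
ΔV = ΔV₁ + ΔV₂ = 1.507 × 10^8 m³

ΔV ≈ 1.51 × 10^8 m³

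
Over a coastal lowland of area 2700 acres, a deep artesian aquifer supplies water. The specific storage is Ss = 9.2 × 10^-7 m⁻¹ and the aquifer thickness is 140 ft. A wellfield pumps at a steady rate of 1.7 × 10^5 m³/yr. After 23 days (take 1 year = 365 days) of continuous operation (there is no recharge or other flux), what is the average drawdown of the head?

b = 140 ft = 42.67 m
S = Ss × b = 9.2 × 10^-7 m⁻¹ × 42.67 m = 3.926 × 10^-5
A = 2700 acres = 1.093 × 10^7 m²
Q = 1.7 × 10^5 m³/yr = 465.8 m³/d
ΔV = Q × t = 465.8 m³/d × 23 d = 10710 m³
Δh = ΔV / (S × A) = 10710 / (3.926 × 10^-5 × 1.093 × 10^7) = 24.97 m

Δh ≈ 25 m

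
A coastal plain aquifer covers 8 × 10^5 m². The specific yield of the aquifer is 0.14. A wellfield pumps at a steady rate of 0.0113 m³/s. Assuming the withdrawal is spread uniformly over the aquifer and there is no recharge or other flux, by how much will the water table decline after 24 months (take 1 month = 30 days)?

Q = 0.0113 m³/s = 976.3 m³/d
t = 24 months = 720 d
ΔV = Q × t = 976.3 m³/d × 720 d = 7.03 × 10^5 m³
Δh = ΔV / (Sy × A) = 7.03 × 10^5 / (0.14 × 8 × 10^5) = 6.276 m

Δh ≈ 6.28 m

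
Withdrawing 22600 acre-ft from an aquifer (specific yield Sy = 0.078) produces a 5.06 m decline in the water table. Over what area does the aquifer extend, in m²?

ΔV = 22600 acre-ft = 2.788 × 10^7 m³
A = ΔV / (Sy × Δh) = 2.788 × 10^7 / (0.078 × 5.06) = 7.063 × 10^7 m²

A ≈ 7.06 × 10^7 m²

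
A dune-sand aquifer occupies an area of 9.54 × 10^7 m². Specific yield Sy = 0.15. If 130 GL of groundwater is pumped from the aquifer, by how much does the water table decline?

ΔV = 130 GL = 1.3 × 10^8 m³
Δh = ΔV / (Sy × A) = 1.3 × 10^8 m³ / (0.15 × 9.54 × 10^7 m²) = 9.085 m

Δh ≈ 9.08 m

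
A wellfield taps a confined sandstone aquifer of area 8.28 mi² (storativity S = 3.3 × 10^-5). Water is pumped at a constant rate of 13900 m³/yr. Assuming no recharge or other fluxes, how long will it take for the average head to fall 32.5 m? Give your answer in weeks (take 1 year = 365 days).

t ≈ 86.3 weeks

A = 8.28 mi² = 2.145 × 10^7 m²
ΔV = S × A × Δh = 3.3 × 10^-5 × 2.145 × 10^7 × 32.5 = 23000 m³
Q = 13900 m³/yr = 38.08 m³/d
t = ΔV / Q = 23000 m³ / 38.08 m³/d = 604 d
t = 604 d ≈ 86.28 weeks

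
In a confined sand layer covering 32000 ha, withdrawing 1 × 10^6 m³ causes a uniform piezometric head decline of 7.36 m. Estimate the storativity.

S ≈ 4.2 × 10^-4

A = 32000 ha = 3.2 × 10^8 m²
S = ΔV / (A × Δh) = 1 × 10^6 m³ / (3.2 × 10^8 m² × 7.36 m) = 4.246 × 10^-4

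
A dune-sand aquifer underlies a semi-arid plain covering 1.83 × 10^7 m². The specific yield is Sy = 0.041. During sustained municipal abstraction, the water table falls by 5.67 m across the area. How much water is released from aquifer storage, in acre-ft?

ΔV ≈ 3450 acre-ft

ΔV = Sy × A × Δh = 0.041 × 1.83 × 10^7 m² × 5.67 m = 4.254 × 10^6 m³
ΔV = 4.254 × 10^6 m³ = 3449 acre-ft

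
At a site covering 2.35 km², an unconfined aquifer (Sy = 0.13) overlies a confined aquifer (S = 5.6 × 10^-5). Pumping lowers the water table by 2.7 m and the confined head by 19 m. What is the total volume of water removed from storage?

ΔV ≈ 8.27 × 10^5 m³

A = 2.35 km² = 2.35 × 10^6 m²
Unconfined: ΔV_u = Sy × A × Δh_u = 0.13 × 2.35 × 10^6 × 2.7 = 8.248 × 10^5 m³
Confined: ΔV_c = S × A × Δh_c = 5.6 × 10^-5 × 2.35 × 10^6 × 19 = 2500 m³
Total ΔV = 8.248 × 10^5 + 2500 = 8.274 × 10^5 m³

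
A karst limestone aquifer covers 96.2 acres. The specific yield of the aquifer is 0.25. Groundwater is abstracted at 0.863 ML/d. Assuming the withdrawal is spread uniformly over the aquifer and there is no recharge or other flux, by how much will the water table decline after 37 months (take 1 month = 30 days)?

Δh ≈ 9.84 m

A = 96.2 acres = 3.893 × 10^5 m²
Q = 0.863 ML/d = 863 m³/d
t = 37 months = 1110 d
ΔV = Q × t = 863 m³/d × 1110 d = 9.579 × 10^5 m³
Δh = ΔV / (Sy × A) = 9.579 × 10^5 / (0.25 × 3.893 × 10^5) = 9.842 m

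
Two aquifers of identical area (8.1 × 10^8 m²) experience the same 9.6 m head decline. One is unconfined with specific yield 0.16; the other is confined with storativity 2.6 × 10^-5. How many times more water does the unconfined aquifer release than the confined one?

Unconfined: ΔV_u = Sy × A × Δh = 0.16 × 8.1 × 10^8 × 9.6 = 1.244 × 10^9 m³
Confined: ΔV_c = S × A × Δh = 2.6 × 10^-5 × 8.1 × 10^8 × 9.6 = 2.022 × 10^5 m³
Ratio = ΔV_u / ΔV_c = Sy / S = 0.16 / 2.6 × 10^-5 = 6154

ΔV_u / ΔV_c ≈ 6150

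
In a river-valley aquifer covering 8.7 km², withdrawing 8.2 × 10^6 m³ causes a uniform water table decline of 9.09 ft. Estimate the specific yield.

A = 8.7 km² = 8.7 × 10^6 m²
Δh = 9.09 ft = 2.771 m
Sy = ΔV / (A × Δh) = 8.2 × 10^6 m³ / (8.7 × 10^6 m² × 2.771 m) = 0.3402

Sy ≈ 0.34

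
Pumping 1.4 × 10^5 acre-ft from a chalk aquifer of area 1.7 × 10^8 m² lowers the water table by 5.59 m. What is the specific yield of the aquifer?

Sy ≈ 0.18

ΔV = 1.4 × 10^5 acre-ft = 1.727 × 10^8 m³
Sy = ΔV / (A × Δh) = 1.727 × 10^8 m³ / (1.7 × 10^8 m² × 5.59 m) = 0.1817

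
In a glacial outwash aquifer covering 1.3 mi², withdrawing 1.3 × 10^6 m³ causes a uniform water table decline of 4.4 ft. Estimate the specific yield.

Sy ≈ 0.29

A = 1.3 mi² = 3.367 × 10^6 m²
Δh = 4.4 ft = 1.341 m
Sy = ΔV / (A × Δh) = 1.3 × 10^6 m³ / (3.367 × 10^6 m² × 1.341 m) = 0.2879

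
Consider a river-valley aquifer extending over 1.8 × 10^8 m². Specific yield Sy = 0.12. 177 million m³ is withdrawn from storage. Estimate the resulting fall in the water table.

Δh ≈ 8.19 m

ΔV = 177 million m³ = 1.77 × 10^8 m³
Δh = ΔV / (Sy × A) = 1.77 × 10^8 m³ / (0.12 × 1.8 × 10^8 m²) = 8.194 m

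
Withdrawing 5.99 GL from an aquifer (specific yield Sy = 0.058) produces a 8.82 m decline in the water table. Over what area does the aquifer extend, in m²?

ΔV = 5.99 GL = 5.99 × 10^6 m³
A = ΔV / (Sy × Δh) = 5.99 × 10^6 / (0.058 × 8.82) = 1.171 × 10^7 m²

A ≈ 1.17 × 10^7 m²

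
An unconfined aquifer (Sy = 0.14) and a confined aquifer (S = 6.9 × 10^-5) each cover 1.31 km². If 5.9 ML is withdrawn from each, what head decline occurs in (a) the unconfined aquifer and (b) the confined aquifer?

A = 1.31 km² = 1.31 × 10^6 m²
ΔV = 5.9 ML = 5900 m³
Unconfined: Δh_u = ΔV/(Sy·A) = 5900/(0.14 × 1.31 × 10^6) = 0.03217 m
Confined: Δh_c = ΔV/(S·A) = 5900/(6.9 × 10^-5 × 1.31 × 10^6) = 65.27 m

Δh_u ≈ 0.0322 m; Δh_c ≈ 65.3 m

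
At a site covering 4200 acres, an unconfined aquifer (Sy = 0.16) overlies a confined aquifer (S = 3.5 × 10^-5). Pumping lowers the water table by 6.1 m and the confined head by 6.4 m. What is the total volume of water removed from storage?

ΔV ≈ 1.66 × 10^7 m³

A = 4200 acres = 1.7 × 10^7 m²
Unconfined: ΔV_u = Sy × A × Δh_u = 0.16 × 1.7 × 10^7 × 6.1 = 1.659 × 10^7 m³
Confined: ΔV_c = S × A × Δh_c = 3.5 × 10^-5 × 1.7 × 10^7 × 6.4 = 3807 m³
Total ΔV = 1.659 × 10^7 + 3807 = 1.659 × 10^7 m³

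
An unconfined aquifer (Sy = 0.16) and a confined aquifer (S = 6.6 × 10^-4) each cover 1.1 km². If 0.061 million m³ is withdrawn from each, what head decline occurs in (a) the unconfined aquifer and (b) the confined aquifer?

A = 1.1 km² = 1.1 × 10^6 m²
ΔV = 0.061 million m³ = 61000 m³
Unconfined: Δh_u = ΔV/(Sy·A) = 61000/(0.16 × 1.1 × 10^6) = 0.3466 m
Confined: Δh_c = ΔV/(S·A) = 61000/(6.6 × 10^-4 × 1.1 × 10^6) = 84.02 m

Δh_u ≈ 0.347 m; Δh_c ≈ 84 m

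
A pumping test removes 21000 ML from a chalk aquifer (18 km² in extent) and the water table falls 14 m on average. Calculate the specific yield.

A = 18 km² = 1.8 × 10^7 m²
ΔV = 21000 ML = 2.1 × 10^7 m³
Sy = ΔV / (A × Δh) = 2.1 × 10^7 m³ / (1.8 × 10^7 m² × 14 m) = 0.08333

Sy ≈ 0.083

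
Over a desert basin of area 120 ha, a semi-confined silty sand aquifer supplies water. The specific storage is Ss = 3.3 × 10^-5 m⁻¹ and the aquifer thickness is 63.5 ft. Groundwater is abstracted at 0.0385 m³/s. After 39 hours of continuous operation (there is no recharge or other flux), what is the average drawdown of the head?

Δh ≈ 7.05 m

b = 63.5 ft = 19.35 m
S = Ss × b = 3.3 × 10^-5 m⁻¹ × 19.35 m = 6.387 × 10^-4
A = 120 ha = 1.2 × 10^6 m²
Q = 0.0385 m³/s = 3326 m³/d
t = 39 hours = 1.625 d
ΔV = Q × t = 3326 m³/d × 1.625 d = 5405 m³
Δh = ΔV / (S × A) = 5405 / (6.387 × 10^-4 × 1.2 × 10^6) = 7.053 m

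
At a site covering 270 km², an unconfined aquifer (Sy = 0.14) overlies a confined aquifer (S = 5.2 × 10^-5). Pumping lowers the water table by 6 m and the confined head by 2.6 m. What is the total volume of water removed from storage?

A = 270 km² = 2.7 × 10^8 m²
Unconfined: ΔV_u = Sy × A × Δh_u = 0.14 × 2.7 × 10^8 × 6 = 2.268 × 10^8 m³
Confined: ΔV_c = S × A × Δh_c = 5.2 × 10^-5 × 2.7 × 10^8 × 2.6 = 36500 m³
Total ΔV = 2.268 × 10^8 + 36500 = 2.268 × 10^8 m³

ΔV ≈ 2.27 × 10^8 m³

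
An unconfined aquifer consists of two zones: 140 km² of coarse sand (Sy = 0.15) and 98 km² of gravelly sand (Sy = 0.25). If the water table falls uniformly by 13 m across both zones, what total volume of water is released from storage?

A₁ = 140 km² = 1.4 × 10^8 m²; A₂ = 98 km² = 9.8 × 10^7 m²
ΔV₁ = 0.15 × 1.4 × 10^8 × 13 = 2.73 × 10^8 m³
ΔV₂ = 0.25 × 9.8 × 10^7 × 13 = 3.185 × 10^8 m³
ΔV = ΔV₁ + ΔV₂ = 5.915 × 10^8 m³

ΔV ≈ 5.92 × 10^8 m³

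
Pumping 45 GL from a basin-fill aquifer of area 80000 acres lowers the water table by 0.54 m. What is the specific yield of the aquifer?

A = 80000 acres = 3.237 × 10^8 m²
ΔV = 45 GL = 4.5 × 10^7 m³
Sy = ΔV / (A × Δh) = 4.5 × 10^7 m³ / (3.237 × 10^8 m² × 0.54 m) = 0.2574

Sy ≈ 0.26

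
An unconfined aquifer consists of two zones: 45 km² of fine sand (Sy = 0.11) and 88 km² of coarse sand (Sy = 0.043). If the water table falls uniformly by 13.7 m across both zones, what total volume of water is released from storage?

A₁ = 45 km² = 4.5 × 10^7 m²; A₂ = 88 km² = 8.8 × 10^7 m²
ΔV₁ = 0.11 × 4.5 × 10^7 × 13.7 = 6.782 × 10^7 m³
ΔV₂ = 0.043 × 8.8 × 10^7 × 13.7 = 5.184 × 10^7 m³
ΔV = ΔV₁ + ΔV₂ = 1.197 × 10^8 m³

ΔV ≈ 1.2 × 10^8 m³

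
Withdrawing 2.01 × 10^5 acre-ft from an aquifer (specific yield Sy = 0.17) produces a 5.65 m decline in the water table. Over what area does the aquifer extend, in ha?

A ≈ 25800 ha

ΔV = 2.01 × 10^5 acre-ft = 2.479 × 10^8 m³
A = ΔV / (Sy × Δh) = 2.479 × 10^8 / (0.17 × 5.65) = 2.581 × 10^8 m²
A = 2.581 × 10^8 m² = 25810 ha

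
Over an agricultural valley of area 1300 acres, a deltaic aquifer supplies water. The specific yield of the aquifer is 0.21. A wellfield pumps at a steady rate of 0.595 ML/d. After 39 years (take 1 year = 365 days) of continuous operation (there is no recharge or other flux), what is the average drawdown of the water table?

A = 1300 acres = 5.261 × 10^6 m²
Q = 0.595 ML/d = 595 m³/d
t = 39 years = 14240 d
ΔV = Q × t = 595 m³/d × 14240 d = 8.47 × 10^6 m³
Δh = ΔV / (Sy × A) = 8.47 × 10^6 / (0.21 × 5.261 × 10^6) = 7.666 m

Δh ≈ 7.67 m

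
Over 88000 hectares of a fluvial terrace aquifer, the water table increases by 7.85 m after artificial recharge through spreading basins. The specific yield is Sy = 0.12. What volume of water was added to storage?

ΔV ≈ 8.29 × 10^8 m³

A = 88000 hectares = 8.8 × 10^8 m²
ΔV = Sy × A × Δh = 0.12 × 8.8 × 10^8 m² × 7.85 m = 8.29 × 10^8 m³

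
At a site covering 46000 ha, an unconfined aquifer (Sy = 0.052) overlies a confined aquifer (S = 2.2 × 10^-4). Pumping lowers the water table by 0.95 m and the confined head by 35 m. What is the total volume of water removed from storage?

ΔV ≈ 2.63 × 10^7 m³

A = 46000 ha = 4.6 × 10^8 m²
Unconfined: ΔV_u = Sy × A × Δh_u = 0.052 × 4.6 × 10^8 × 0.95 = 2.272 × 10^7 m³
Confined: ΔV_c = S × A × Δh_c = 2.2 × 10^-4 × 4.6 × 10^8 × 35 = 3.542 × 10^6 m³
Total ΔV = 2.272 × 10^7 + 3.542 × 10^6 = 2.627 × 10^7 m³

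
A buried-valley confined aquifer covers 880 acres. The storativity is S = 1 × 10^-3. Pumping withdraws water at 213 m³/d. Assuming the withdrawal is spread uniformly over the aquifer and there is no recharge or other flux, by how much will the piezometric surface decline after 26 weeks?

A = 880 acres = 3.561 × 10^6 m²
t = 26 weeks = 182 d
ΔV = Q × t = 213 m³/d × 182 d = 38770 m³
Δh = ΔV / (S × A) = 38770 / (0.001 × 3.561 × 10^6) = 10.89 m

Δh ≈ 10.9 m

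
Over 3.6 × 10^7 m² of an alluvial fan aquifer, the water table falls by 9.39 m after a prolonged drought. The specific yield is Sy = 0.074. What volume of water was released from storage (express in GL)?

ΔV ≈ 25 GL

ΔV = Sy × A × Δh = 0.074 × 3.6 × 10^7 m² × 9.39 m = 2.501 × 10^7 m³
ΔV = 2.501 × 10^7 m³ = 25.01 GL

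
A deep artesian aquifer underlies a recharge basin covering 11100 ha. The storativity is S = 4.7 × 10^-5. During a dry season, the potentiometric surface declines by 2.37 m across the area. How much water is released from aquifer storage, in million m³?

A = 11100 ha = 1.11 × 10^8 m²
ΔV = S × A × Δh = 4.7 × 10^-5 × 1.11 × 10^8 m² × 2.37 m = 12360 m³
ΔV = 12360 m³ = 0.01236 million m³

ΔV ≈ 0.0124 million m³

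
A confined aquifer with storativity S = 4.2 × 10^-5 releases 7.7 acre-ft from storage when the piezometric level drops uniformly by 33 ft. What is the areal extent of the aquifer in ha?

A ≈ 2250 ha

Δh = 33 ft = 10.06 m
ΔV = 7.7 acre-ft = 9498 m³
A = ΔV / (S × Δh) = 9498 / (4.2 × 10^-5 × 10.06) = 2.248 × 10^7 m²
A = 2.248 × 10^7 m² = 2248 ha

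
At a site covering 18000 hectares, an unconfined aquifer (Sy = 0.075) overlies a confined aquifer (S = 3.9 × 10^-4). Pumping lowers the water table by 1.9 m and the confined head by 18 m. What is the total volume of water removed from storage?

A = 18000 hectares = 1.8 × 10^8 m²
Unconfined: ΔV_u = Sy × A × Δh_u = 0.075 × 1.8 × 10^8 × 1.9 = 2.565 × 10^7 m³
Confined: ΔV_c = S × A × Δh_c = 3.9 × 10^-4 × 1.8 × 10^8 × 18 = 1.264 × 10^6 m³
Total ΔV = 2.565 × 10^7 + 1.264 × 10^6 = 2.691 × 10^7 m³

ΔV ≈ 2.69 × 10^7 m³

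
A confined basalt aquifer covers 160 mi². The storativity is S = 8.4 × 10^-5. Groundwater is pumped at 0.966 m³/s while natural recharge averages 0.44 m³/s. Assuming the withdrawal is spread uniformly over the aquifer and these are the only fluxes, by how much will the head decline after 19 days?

Δh ≈ 24.8 m

A = 160 mi² = 4.144 × 10^8 m²
Net abstraction = 0.966 − 0.44 = 0.526 m³/s
Q_net = 0.526 m³/s = 45450 m³/d
ΔV = Q × t = 45450 m³/d × 19 d = 8.635 × 10^5 m³
Δh = ΔV / (S × A) = 8.635 × 10^5 / (8.4 × 10^-5 × 4.144 × 10^8) = 24.81 m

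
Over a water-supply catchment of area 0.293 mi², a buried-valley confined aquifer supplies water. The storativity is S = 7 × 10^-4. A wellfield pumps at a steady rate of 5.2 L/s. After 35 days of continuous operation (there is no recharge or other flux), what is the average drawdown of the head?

Δh ≈ 29.6 m

A = 0.293 mi² = 7.589 × 10^5 m²
Q = 5.2 L/s = 449.3 m³/d
ΔV = Q × t = 449.3 m³/d × 35 d = 15720 m³
Δh = ΔV / (S × A) = 15720 / (7 × 10^-4 × 7.589 × 10^5) = 29.6 m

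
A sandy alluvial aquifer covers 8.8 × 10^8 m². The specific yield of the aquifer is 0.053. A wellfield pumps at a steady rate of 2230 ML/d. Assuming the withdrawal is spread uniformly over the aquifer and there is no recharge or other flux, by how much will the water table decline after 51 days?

Δh ≈ 2.44 m

Q = 2230 ML/d = 2.23 × 10^6 m³/d
ΔV = Q × t = 2.23 × 10^6 m³/d × 51 d = 1.137 × 10^8 m³
Δh = ΔV / (Sy × A) = 1.137 × 10^8 / (0.053 × 8.8 × 10^8) = 2.438 m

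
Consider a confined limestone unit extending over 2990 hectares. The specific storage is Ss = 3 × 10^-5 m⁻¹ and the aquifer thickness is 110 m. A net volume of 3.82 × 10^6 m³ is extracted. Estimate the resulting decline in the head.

Δh ≈ 38.7 m

S = Ss × b = 3 × 10^-5 m⁻¹ × 110 m = 3.3 × 10^-3
A = 2990 hectares = 2.99 × 10^7 m²
Δh = ΔV / (S × A) = 3.82 × 10^6 m³ / (0.0033 × 2.99 × 10^7 m²) = 38.71 m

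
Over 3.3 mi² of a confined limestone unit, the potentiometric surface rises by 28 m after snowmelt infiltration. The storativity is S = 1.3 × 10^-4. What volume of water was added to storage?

ΔV ≈ 31100 m³

A = 3.3 mi² = 8.547 × 10^6 m²
ΔV = S × A × Δh = 1.3 × 10^-4 × 8.547 × 10^6 m² × 28 m = 31110 m³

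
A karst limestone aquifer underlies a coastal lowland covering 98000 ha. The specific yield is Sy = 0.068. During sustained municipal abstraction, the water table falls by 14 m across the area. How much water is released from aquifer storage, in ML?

ΔV ≈ 9.33 × 10^5 ML

A = 98000 ha = 9.8 × 10^8 m²
ΔV = Sy × A × Δh = 0.068 × 9.8 × 10^8 m² × 14 m = 9.33 × 10^8 m³
ΔV = 9.33 × 10^8 m³ = 9.33 × 10^5 ML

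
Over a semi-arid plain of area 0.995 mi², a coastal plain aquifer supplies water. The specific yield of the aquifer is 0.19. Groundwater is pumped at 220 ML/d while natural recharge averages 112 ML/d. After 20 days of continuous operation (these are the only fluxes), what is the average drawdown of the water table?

Δh ≈ 4.41 m

A = 0.995 mi² = 2.577 × 10^6 m²
Net abstraction = 220 − 112 = 108 ML/d
Q_net = 108 ML/d = 1.08 × 10^5 m³/d
ΔV = Q × t = 1.08 × 10^5 m³/d × 20 d = 2.16 × 10^6 m³
Δh = ΔV / (Sy × A) = 2.16 × 10^6 / (0.19 × 2.577 × 10^6) = 4.411 m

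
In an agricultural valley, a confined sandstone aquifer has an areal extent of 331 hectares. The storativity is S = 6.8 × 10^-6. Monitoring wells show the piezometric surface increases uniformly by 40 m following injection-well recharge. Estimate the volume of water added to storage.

A = 331 hectares = 3.31 × 10^6 m²
ΔV = S × A × Δh = 6.8 × 10^-6 × 3.31 × 10^6 m² × 40 m = 900.3 m³

ΔV ≈ 900 m³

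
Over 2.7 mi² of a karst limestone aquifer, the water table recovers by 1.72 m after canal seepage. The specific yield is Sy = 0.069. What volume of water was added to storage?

ΔV ≈ 8.3 × 10^5 m³

A = 2.7 mi² = 6.993 × 10^6 m²
ΔV = Sy × A × Δh = 0.069 × 6.993 × 10^6 m² × 1.72 m = 8.299 × 10^5 m³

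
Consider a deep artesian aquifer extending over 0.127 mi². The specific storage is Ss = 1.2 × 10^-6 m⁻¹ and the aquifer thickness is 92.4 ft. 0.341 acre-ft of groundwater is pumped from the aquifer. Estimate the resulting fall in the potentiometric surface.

b = 92.4 ft = 28.16 m
S = Ss × b = 1.2 × 10^-6 m⁻¹ × 28.16 m = 3.38 × 10^-5
A = 0.127 mi² = 3.289 × 10^5 m²
ΔV = 0.341 acre-ft = 420.6 m³
Δh = ΔV / (S × A) = 420.6 m³ / (3.38 × 10^-5 × 3.289 × 10^5 m²) = 37.84 m

Δh ≈ 37.8 m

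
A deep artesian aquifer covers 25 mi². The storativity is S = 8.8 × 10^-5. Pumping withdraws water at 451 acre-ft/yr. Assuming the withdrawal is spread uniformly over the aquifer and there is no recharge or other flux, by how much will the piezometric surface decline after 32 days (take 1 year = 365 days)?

Δh ≈ 8.56 m

A = 25 mi² = 6.475 × 10^7 m²
Q = 451 acre-ft/yr = 1524 m³/d
ΔV = Q × t = 1524 m³/d × 32 d = 48770 m³
Δh = ΔV / (S × A) = 48770 / (8.8 × 10^-5 × 6.475 × 10^7) = 8.559 m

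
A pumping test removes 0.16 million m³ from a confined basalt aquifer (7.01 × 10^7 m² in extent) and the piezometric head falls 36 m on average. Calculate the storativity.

S ≈ 6.3 × 10^-5

ΔV = 0.16 million m³ = 1.6 × 10^5 m³
S = ΔV / (A × Δh) = 1.6 × 10^5 m³ / (7.01 × 10^7 m² × 36 m) = 6.34 × 10^-5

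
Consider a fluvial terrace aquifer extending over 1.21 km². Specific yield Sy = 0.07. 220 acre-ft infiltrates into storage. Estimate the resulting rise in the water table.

A = 1.21 km² = 1.21 × 10^6 m²
ΔV = 220 acre-ft = 2.714 × 10^5 m³
Δh = ΔV / (Sy × A) = 2.714 × 10^5 m³ / (0.07 × 1.21 × 10^6 m²) = 3.204 m

Δh ≈ 3.2 m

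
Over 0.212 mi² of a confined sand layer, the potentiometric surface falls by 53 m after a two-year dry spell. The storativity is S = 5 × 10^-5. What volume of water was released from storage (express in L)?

A = 0.212 mi² = 5.491 × 10^5 m²
ΔV = S × A × Δh = 5 × 10^-5 × 5.491 × 10^5 m² × 53 m = 1455 m³
ΔV = 1455 m³ = 1.455 × 10^6 L

ΔV ≈ 1.46 × 10^6 L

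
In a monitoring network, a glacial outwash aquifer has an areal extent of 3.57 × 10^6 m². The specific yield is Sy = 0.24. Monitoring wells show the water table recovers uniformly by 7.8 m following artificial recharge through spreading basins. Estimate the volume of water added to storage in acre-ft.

ΔV = Sy × A × Δh = 0.24 × 3.57 × 10^6 m² × 7.8 m = 6.683 × 10^6 m³
ΔV = 6.683 × 10^6 m³ = 5418 acre-ft

ΔV ≈ 5420 acre-ft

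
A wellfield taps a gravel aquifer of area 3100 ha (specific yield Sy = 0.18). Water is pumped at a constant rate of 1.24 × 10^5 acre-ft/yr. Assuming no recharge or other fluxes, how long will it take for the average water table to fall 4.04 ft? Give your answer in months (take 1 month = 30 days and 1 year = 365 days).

A = 3100 ha = 3.1 × 10^7 m²
Δh = 4.04 ft = 1.231 m
ΔV = Sy × A × Δh = 0.18 × 3.1 × 10^7 × 1.231 = 6.871 × 10^6 m³
Q = 1.24 × 10^5 acre-ft/yr = 4.19 × 10^5 m³/d
t = ΔV / Q = 6.871 × 10^6 m³ / 4.19 × 10^5 m³/d = 16.4 d
t = 16.4 d ≈ 0.5466 months

t ≈ 0.547 months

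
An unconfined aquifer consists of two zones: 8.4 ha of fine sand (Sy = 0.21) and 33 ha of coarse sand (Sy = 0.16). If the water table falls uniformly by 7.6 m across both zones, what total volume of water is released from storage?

ΔV ≈ 5.35 × 10^5 m³

A₁ = 8.4 ha = 84000 m²; A₂ = 33 ha = 3.3 × 10^5 m²
ΔV₁ = 0.21 × 84000 × 7.6 = 1.341 × 10^5 m³
ΔV₂ = 0.16 × 3.3 × 10^5 × 7.6 = 4.013 × 10^5 m³
ΔV = ΔV₁ + ΔV₂ = 5.353 × 10^5 m³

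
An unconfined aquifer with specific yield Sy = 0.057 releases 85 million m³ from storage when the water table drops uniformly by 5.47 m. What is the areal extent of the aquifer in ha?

ΔV = 85 million m³ = 8.5 × 10^7 m³
A = ΔV / (Sy × Δh) = 8.5 × 10^7 / (0.057 × 5.47) = 2.726 × 10^8 m²
A = 2.726 × 10^8 m² = 27260 ha

A ≈ 27300 ha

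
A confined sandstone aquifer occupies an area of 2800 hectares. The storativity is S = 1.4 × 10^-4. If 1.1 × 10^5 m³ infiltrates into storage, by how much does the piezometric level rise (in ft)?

A = 2800 hectares = 2.8 × 10^7 m²
Δh = ΔV / (S × A) = 1.1 × 10^5 m³ / (1.4 × 10^-4 × 2.8 × 10^7 m²) = 28.06 m
Δh = 28.06 m = 92.06 ft

Δh ≈ 92.1 ft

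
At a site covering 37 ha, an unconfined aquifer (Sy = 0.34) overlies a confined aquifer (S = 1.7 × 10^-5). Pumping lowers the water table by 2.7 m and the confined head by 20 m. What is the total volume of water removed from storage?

A = 37 ha = 3.7 × 10^5 m²
Unconfined: ΔV_u = Sy × A × Δh_u = 0.34 × 3.7 × 10^5 × 2.7 = 3.397 × 10^5 m³
Confined: ΔV_c = S × A × Δh_c = 1.7 × 10^-5 × 3.7 × 10^5 × 20 = 125.8 m³
Total ΔV = 3.397 × 10^5 + 125.8 = 3.398 × 10^5 m³

ΔV ≈ 3.4 × 10^5 m³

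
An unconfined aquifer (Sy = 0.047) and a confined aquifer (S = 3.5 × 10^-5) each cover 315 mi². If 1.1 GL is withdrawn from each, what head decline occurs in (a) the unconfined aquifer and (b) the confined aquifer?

Δh_u ≈ 0.0287 m; Δh_c ≈ 38.5 m

A = 315 mi² = 8.158 × 10^8 m²
ΔV = 1.1 GL = 1.1 × 10^6 m³
Unconfined: Δh_u = ΔV/(Sy·A) = 1.1 × 10^6/(0.047 × 8.158 × 10^8) = 0.02869 m
Confined: Δh_c = ΔV/(S·A) = 1.1 × 10^6/(3.5 × 10^-5 × 8.158 × 10^8) = 38.52 m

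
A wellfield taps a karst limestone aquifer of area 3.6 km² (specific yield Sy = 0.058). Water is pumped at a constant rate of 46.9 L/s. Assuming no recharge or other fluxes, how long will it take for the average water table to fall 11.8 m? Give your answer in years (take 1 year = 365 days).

t ≈ 1.67 years

A = 3.6 km² = 3.6 × 10^6 m²
ΔV = Sy × A × Δh = 0.058 × 3.6 × 10^6 × 11.8 = 2.464 × 10^6 m³
Q = 46.9 L/s = 4052 m³/d
t = ΔV / Q = 2.464 × 10^6 m³ / 4052 m³/d = 608 d
t = 608 d ≈ 1.666 years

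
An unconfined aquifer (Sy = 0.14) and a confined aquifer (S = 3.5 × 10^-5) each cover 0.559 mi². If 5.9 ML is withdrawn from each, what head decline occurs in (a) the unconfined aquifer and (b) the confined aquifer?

A = 0.559 mi² = 1.448 × 10^6 m²
ΔV = 5.9 ML = 5900 m³
Unconfined: Δh_u = ΔV/(Sy·A) = 5900/(0.14 × 1.448 × 10^6) = 0.02911 m
Confined: Δh_c = ΔV/(S·A) = 5900/(3.5 × 10^-5 × 1.448 × 10^6) = 116.4 m

Δh_u ≈ 0.0291 m; Δh_c ≈ 116 m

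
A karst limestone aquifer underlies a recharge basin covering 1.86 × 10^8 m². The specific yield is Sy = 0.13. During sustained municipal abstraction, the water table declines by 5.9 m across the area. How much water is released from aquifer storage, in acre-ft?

ΔV ≈ 1.16 × 10^5 acre-ft

ΔV = Sy × A × Δh = 0.13 × 1.86 × 10^8 m² × 5.9 m = 1.427 × 10^8 m³
ΔV = 1.427 × 10^8 m³ = 1.157 × 10^5 acre-ft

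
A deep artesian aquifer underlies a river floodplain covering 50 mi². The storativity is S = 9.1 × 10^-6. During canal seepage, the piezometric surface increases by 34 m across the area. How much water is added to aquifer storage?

A = 50 mi² = 1.295 × 10^8 m²
ΔV = S × A × Δh = 9.1 × 10^-6 × 1.295 × 10^8 m² × 34 m = 40070 m³

ΔV ≈ 40100 m³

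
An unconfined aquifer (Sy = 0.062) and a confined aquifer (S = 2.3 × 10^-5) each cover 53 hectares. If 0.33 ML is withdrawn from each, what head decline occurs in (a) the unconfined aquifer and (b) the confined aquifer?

A = 53 hectares = 5.3 × 10^5 m²
ΔV = 0.33 ML = 330 m³
Unconfined: Δh_u = ΔV/(Sy·A) = 330/(0.062 × 5.3 × 10^5) = 0.01004 m
Confined: Δh_c = ΔV/(S·A) = 330/(2.3 × 10^-5 × 5.3 × 10^5) = 27.07 m

Δh_u ≈ 0.01 m; Δh_c ≈ 27.1 m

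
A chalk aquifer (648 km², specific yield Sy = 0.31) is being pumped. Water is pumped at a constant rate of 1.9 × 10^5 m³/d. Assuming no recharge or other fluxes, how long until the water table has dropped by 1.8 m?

t ≈ 1900 days

A = 648 km² = 6.48 × 10^8 m²
ΔV = Sy × A × Δh = 0.31 × 6.48 × 10^8 × 1.8 = 3.616 × 10^8 m³
t = ΔV / Q = 3.616 × 10^8 m³ / 1.9 × 10^5 m³/d = 1903 d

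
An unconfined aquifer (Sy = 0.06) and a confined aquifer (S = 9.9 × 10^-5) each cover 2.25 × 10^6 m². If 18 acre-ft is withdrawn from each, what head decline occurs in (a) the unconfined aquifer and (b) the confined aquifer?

Δh_u ≈ 0.164 m; Δh_c ≈ 99.7 m

ΔV = 18 acre-ft = 22200 m³
Unconfined: Δh_u = ΔV/(Sy·A) = 22200/(0.06 × 2.25 × 10^6) = 0.1645 m
Confined: Δh_c = ΔV/(S·A) = 22200/(9.9 × 10^-5 × 2.25 × 10^6) = 99.68 m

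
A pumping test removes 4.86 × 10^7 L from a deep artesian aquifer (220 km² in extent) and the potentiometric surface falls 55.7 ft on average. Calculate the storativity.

A = 220 km² = 2.2 × 10^8 m²
Δh = 55.7 ft = 16.98 m
ΔV = 4.86 × 10^7 L = 48600 m³
S = ΔV / (A × Δh) = 48600 m³ / (2.2 × 10^8 m² × 16.98 m) = 1.301 × 10^-5

S ≈ 1.3 × 10^-5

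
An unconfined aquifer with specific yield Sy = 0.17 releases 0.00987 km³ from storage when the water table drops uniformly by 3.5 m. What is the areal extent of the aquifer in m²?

A ≈ 1.66 × 10^7 m²

ΔV = 0.00987 km³ = 9.87 × 10^6 m³
A = ΔV / (Sy × Δh) = 9.87 × 10^6 / (0.17 × 3.5) = 1.659 × 10^7 m²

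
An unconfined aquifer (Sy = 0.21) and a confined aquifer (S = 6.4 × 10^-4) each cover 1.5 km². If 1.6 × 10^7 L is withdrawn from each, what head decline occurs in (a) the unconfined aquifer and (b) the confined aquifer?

Δh_u ≈ 0.0508 m; Δh_c ≈ 16.7 m

A = 1.5 km² = 1.5 × 10^6 m²
ΔV = 1.6 × 10^7 L = 16000 m³
Unconfined: Δh_u = ΔV/(Sy·A) = 16000/(0.21 × 1.5 × 10^6) = 0.05079 m
Confined: Δh_c = ΔV/(S·A) = 16000/(6.4 × 10^-4 × 1.5 × 10^6) = 16.67 m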